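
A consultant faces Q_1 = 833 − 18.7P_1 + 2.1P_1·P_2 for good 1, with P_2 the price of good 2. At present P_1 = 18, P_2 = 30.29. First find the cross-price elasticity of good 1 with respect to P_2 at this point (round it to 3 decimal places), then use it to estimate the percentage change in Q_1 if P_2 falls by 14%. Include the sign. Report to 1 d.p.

-9.8%

At P_1 = 18, P_2 = 30.29: Q_1 = 1641.362.
∂Q_1/∂P_2 = 2.1P_1 = 37.8000.
ε = (∂Q_1/∂P_2)(P_2/Q_1) = 37.8000 × 30.29/1641.362 ≈ 0.698.
%ΔQ_1 ≈ ε × %ΔP_2 = 0.698 × (-14%) = -9.8%.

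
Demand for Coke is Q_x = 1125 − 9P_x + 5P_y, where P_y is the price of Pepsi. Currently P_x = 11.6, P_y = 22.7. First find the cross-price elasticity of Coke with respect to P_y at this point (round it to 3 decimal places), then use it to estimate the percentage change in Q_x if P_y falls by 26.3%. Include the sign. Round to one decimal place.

-2.6%

At P_x = 11.6, P_y = 22.7: Q_x = 1134.1.
∂Q_x/∂P_y = 5.
ε = (∂Q_x/∂P_y)(P_y/Q_x) = 5.0000 × 22.7/1134.1 ≈ 0.100.
%ΔQ_x ≈ ε × %ΔP_y = 0.100 × (-26.3%) = -2.6%.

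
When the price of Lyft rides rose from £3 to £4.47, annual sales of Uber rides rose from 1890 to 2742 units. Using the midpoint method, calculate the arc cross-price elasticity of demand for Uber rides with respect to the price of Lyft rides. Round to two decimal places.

ΔQ_A = 2742 − 1890 = 852; ΔP_B = 4.47 − 3 = 1.47.
Midpoints: Q̄_A = 2316.0, P̄_B = 3.73.
ε = (ΔQ_A/Q̄_A)/(ΔP_B/P̄_B) = (852/2316.0)/(1.47/3.73) ≈ 0.93.
ε > 0: Uber rides and Lyft rides are substitutes.

0.93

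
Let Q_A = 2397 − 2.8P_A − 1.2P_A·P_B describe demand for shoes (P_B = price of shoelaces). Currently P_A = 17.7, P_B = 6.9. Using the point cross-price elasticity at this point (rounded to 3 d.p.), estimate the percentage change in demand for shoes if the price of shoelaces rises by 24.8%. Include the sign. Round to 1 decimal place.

-1.7%

At P_A = 17.7, P_B = 6.9: Q_A = 2200.884.
∂Q_A/∂P_B = -1.2P_A = -21.2400.
ε = (∂Q_A/∂P_B)(P_B/Q_A) = -21.2400 × 6.9/2200.884 ≈ -0.067.
%ΔQ_A ≈ ε × %ΔP_B = -0.067 × (24.8%) = -1.7%.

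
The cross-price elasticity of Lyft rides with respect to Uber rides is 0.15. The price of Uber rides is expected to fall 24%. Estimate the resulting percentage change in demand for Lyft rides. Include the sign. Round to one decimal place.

-3.6%

%ΔQ ≈ ε × %ΔP of Uber rides = 0.15 × (-24%) = -3.6%.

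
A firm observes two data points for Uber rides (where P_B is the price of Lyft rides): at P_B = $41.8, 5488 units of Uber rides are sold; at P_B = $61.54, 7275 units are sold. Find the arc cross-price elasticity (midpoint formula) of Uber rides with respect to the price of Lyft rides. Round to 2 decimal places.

ΔQ_A = 7275 − 5488 = 1787; ΔP_B = 61.54 − 41.8 = 19.74.
Midpoints: Q̄_A = 6381.5, P̄_B = 51.67.
ε = (ΔQ_A/Q̄_A)/(ΔP_B/P̄_B) = (1787/6381.5)/(19.74/51.67) ≈ 0.73.
ε > 0: Uber rides and Lyft rides are substitutes.

0.73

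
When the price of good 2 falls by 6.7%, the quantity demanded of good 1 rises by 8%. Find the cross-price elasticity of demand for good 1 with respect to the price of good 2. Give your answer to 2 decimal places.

ε = (%ΔQ of good 1) / (%ΔP of good 2) = (8%) / (-6.7%) ≈ -1.19.
Negative cross-price elasticity: complements.

-1.19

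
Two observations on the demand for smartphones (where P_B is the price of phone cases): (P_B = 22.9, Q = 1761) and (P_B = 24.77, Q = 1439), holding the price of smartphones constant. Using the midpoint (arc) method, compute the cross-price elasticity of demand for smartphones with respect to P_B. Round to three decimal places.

-2.565

ΔQ_A = 1439 − 1761 = -322; ΔP_B = 24.77 − 22.9 = 1.87.
Midpoints: Q̄_A = 1600.0, P̄_B = 23.84.
ε = (ΔQ_A/Q̄_A)/(ΔP_B/P̄_B) = (-322/1600.0)/(1.87/23.84) ≈ -2.565.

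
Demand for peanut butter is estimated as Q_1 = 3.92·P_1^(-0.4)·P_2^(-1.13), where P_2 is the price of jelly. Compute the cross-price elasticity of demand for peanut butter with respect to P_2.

In a log-linear (constant-elasticity) demand function, the coefficient on the exponent of P_2 is the cross-price elasticity.
ε = -1.13. Negative, so peanut butter and jelly are complements.

-1.13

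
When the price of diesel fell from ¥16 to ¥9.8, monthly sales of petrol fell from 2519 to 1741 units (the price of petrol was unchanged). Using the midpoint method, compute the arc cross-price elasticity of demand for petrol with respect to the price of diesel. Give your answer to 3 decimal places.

0.760

ΔQ_A = 1741 − 2519 = -778; ΔP_B = 9.8 − 16 = -6.2.
Midpoints: Q̄_A = 2130.0, P̄_B = 12.90.
ε = (ΔQ_A/Q̄_A)/(ΔP_B/P̄_B) = (-778/2130.0)/(-6.2/12.90) ≈ 0.760.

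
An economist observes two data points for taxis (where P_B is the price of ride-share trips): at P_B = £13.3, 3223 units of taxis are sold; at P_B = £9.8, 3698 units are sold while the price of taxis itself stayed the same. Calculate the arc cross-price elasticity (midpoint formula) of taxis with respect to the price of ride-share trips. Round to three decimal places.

ΔQ_A = 3698 − 3223 = 475; ΔP_B = 9.8 − 13.3 = -3.5.
Midpoints: Q̄_A = 3460.5, P̄_B = 11.55.
ε = (ΔQ_A/Q̄_A)/(ΔP_B/P̄_B) = (475/3460.5)/(-3.5/11.55) ≈ -0.453.
ε < 0: taxis and ride-share trips are complements.

-0.453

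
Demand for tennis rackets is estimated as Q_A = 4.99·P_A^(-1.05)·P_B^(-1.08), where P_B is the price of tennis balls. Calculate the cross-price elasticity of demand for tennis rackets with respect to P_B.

-1.08

In a log-linear (constant-elasticity) demand function, the coefficient on the exponent of P_B is the cross-price elasticity.
ε = -1.08. Negative, so tennis rackets and tennis balls are complements.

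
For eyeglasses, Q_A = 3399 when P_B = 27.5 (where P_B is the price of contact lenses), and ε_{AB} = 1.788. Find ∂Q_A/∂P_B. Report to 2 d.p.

221.00

ε = (∂Q_A/∂P_B)·(P_B/Q_A) ⇒ ∂Q_A/∂P_B = ε·Q_A/P_B = 1.788 × 3399/27.5 ≈ 221.00.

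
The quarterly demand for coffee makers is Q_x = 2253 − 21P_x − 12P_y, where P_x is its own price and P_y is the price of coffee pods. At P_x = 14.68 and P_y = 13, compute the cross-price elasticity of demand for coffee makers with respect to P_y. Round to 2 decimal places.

-0.09

At P_x = 14.68 and P_y = 13: Q_x = 1788.72.
∂Q_x/∂P_y = -12.
ε = (∂Q_x/∂P_y)(P_y/Q_x) = -12 × (13/1788.72) ≈ -0.09.
Since ε < 0, coffee makers and coffee pods are complements.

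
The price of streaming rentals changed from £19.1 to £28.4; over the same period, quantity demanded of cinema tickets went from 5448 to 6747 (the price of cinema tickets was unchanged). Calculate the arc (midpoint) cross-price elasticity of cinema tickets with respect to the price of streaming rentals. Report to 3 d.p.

0.544

ΔQ_A = 6747 − 5448 = 1299; ΔP_B = 28.4 − 19.1 = 9.3.
Midpoints: Q̄_A = 6097.5, P̄_B = 23.75.
ε = (ΔQ_A/Q̄_A)/(ΔP_B/P̄_B) = (1299/6097.5)/(9.3/23.75) ≈ 0.544.
ε > 0: cinema tickets and streaming rentals are substitutes.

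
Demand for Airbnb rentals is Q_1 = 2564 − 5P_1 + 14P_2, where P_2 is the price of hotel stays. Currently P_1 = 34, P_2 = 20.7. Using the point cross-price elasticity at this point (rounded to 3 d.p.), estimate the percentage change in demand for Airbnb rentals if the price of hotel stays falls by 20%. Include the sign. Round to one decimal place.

At P_1 = 34, P_2 = 20.7: Q_1 = 2683.8.
∂Q_1/∂P_2 = 14.
ε = (∂Q_1/∂P_2)(P_2/Q_1) = 14.0000 × 20.7/2683.8 ≈ 0.108.
%ΔQ_1 ≈ ε × %ΔP_2 = 0.108 × (-20%) = -2.2%.

-2.2%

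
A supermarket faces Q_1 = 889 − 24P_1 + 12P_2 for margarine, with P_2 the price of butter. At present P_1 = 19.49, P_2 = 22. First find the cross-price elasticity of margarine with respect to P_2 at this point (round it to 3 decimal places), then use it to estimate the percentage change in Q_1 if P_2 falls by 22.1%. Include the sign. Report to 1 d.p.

-8.5%

At P_1 = 19.49, P_2 = 22: Q_1 = 685.24.
∂Q_1/∂P_2 = 12.
ε = (∂Q_1/∂P_2)(P_2/Q_1) = 12.0000 × 22/685.24 ≈ 0.385.
%ΔQ_1 ≈ ε × %ΔP_2 = 0.385 × (-22.1%) = -8.5%.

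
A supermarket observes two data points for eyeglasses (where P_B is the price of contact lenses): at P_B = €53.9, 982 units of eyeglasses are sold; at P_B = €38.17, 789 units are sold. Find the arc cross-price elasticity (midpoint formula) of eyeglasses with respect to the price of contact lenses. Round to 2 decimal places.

ΔQ_A = 789 − 982 = -193; ΔP_B = 38.17 − 53.9 = -15.73.
Midpoints: Q̄_A = 885.5, P̄_B = 46.03.
ε = (ΔQ_A/Q̄_A)/(ΔP_B/P̄_B) = (-193/885.5)/(-15.73/46.03) ≈ 0.64.
ε > 0: eyeglasses and contact lenses are substitutes.

0.64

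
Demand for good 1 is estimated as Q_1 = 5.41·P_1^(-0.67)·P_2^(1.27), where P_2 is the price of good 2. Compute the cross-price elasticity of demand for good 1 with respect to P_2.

In a log-linear (constant-elasticity) demand function, the coefficient on the exponent of P_2 is the cross-price elasticity.
ε = 1.27. Positive, so good 1 and good 2 are substitutes.

1.27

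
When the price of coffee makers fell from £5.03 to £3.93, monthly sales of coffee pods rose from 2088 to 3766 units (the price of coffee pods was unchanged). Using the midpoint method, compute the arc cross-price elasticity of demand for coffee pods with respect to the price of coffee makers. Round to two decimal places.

-2.33

ΔQ_A = 3766 − 2088 = 1678; ΔP_B = 3.93 − 5.03 = -1.1.
Midpoints: Q̄_A = 2927.0, P̄_B = 4.48.
ε = (ΔQ_A/Q̄_A)/(ΔP_B/P̄_B) = (1678/2927.0)/(-1.1/4.48) ≈ -2.33.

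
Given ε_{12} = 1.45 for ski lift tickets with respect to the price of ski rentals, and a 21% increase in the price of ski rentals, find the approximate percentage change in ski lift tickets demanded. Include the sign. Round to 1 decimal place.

30.5%

%ΔQ ≈ ε × %ΔP of ski rentals = 1.45 × (21%) = 30.5%.
Demand for ski lift tickets rises by about 30.5%.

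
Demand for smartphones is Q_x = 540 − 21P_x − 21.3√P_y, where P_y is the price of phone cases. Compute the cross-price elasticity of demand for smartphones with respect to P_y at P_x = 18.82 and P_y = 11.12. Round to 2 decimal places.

-0.48

At P_x = 18.82 and P_y = 11.12: Q_x = 73.752.
∂Q_x/∂P_y = -21.3/(2√P_y) = -21.3/(2√11.12) = -3.1937.
ε = (∂Q_x/∂P_y)(P_y/Q_x) = -3.1937 × (11.12/73.752) ≈ -0.48.
ε < 0: complements.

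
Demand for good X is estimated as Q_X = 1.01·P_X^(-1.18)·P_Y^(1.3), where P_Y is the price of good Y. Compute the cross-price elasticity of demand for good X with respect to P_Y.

In a log-linear (constant-elasticity) demand function, the coefficient on the exponent of P_Y is the cross-price elasticity.
ε = 1.30. Positive, so good X and good Y are substitutes.

1.30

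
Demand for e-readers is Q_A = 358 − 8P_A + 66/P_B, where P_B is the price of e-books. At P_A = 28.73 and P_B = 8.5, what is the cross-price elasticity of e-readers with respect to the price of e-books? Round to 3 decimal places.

At P_A = 28.73 and P_B = 8.5: Q_A = 135.925.
∂Q_A/∂P_B = −66/P_B² = -0.9135.
ε = (∂Q_A/∂P_B)(P_B/Q_A) = -0.9135 × (8.5/135.925) ≈ -0.057.
ε < 0: complements.

-0.057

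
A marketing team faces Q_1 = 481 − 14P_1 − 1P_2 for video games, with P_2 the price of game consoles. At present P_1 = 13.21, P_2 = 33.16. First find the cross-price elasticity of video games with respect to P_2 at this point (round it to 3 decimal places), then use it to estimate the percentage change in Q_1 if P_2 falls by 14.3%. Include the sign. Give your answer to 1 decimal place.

1.8%

At P_1 = 13.21, P_2 = 33.16: Q_1 = 262.9.
∂Q_1/∂P_2 = -1.
ε = (∂Q_1/∂P_2)(P_2/Q_1) = -1.0000 × 33.16/262.9 ≈ -0.126.
%ΔQ_1 ≈ ε × %ΔP_2 = -0.126 × (-14.3%) = 1.8%.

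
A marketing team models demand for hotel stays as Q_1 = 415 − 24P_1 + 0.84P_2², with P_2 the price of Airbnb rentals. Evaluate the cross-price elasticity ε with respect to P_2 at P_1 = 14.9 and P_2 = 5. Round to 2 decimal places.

At P_1 = 14.9 and P_2 = 5: Q_1 = 78.4.
∂Q_1/∂P_2 = 1.68P_2 = 1.68(5) = 8.4000.
ε = (∂Q_1/∂P_2)(P_2/Q_1) = 8.4000 × (5/78.4) ≈ 0.54.

0.54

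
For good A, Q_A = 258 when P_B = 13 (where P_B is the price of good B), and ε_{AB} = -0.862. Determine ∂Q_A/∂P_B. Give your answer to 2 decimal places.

ε = (∂Q_A/∂P_B)·(P_B/Q_A) ⇒ ∂Q_A/∂P_B = ε·Q_A/P_B = -0.862 × 258/13 ≈ -17.11.

-17.11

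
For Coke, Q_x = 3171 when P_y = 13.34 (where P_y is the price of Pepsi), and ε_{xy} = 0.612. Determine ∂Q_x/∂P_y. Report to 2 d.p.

145.48

ε = (∂Q_x/∂P_y)·(P_y/Q_x) ⇒ ∂Q_x/∂P_y = ε·Q_x/P_y = 0.612 × 3171/13.34 ≈ 145.48.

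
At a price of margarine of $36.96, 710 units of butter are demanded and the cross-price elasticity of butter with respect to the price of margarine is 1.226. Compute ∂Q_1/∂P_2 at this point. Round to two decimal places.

23.55

ε = (∂Q_1/∂P_2)·(P_2/Q_1) ⇒ ∂Q_1/∂P_2 = ε·Q_1/P_2 = 1.226 × 710/36.96 ≈ 23.55.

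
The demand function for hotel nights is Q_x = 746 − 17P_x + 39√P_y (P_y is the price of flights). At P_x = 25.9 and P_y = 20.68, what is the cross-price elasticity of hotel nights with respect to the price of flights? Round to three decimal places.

At P_x = 25.9 and P_y = 20.68: Q_x = 483.054.
∂Q_x/∂P_y = 39/(2√P_y) = 39/(2√20.68) = 4.2880.
ε = (∂Q_x/∂P_y)(P_y/Q_x) = 4.2880 × (20.68/483.054) ≈ 0.184.

0.184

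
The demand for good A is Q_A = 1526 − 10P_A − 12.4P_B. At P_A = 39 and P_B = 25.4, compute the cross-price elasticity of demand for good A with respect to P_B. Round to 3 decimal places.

-0.384

At P_A = 39 and P_B = 25.4: Q_A = 821.04.
∂Q_A/∂P_B = -12.4.
ε = (∂Q_A/∂P_B)(P_B/Q_A) = -12.4 × (25.4/821.04) ≈ -0.384.
Since ε < 0, good A and good B are complements.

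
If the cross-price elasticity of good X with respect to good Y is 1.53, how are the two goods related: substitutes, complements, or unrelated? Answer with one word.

ε = 1.53 > 0, so a higher price of good Y raises demand for good X: substitutes.

substitutes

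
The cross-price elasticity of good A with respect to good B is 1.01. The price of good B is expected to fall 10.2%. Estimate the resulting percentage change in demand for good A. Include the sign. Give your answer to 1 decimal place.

-10.3%

%ΔQ ≈ ε × %ΔP of good B = 1.01 × (-10.2%) = -10.3%.
Demand for good A falls by about 10.3%.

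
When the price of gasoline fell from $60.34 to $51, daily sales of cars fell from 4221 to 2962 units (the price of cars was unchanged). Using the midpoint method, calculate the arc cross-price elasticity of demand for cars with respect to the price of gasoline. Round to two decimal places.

ΔQ_A = 2962 − 4221 = -1259; ΔP_B = 51 − 60.34 = -9.34.
Midpoints: Q̄_A = 3591.5, P̄_B = 55.67.
ε = (ΔQ_A/Q̄_A)/(ΔP_B/P̄_B) = (-1259/3591.5)/(-9.34/55.67) ≈ 2.09.
ε > 0: cars and gasoline are substitutes.

2.09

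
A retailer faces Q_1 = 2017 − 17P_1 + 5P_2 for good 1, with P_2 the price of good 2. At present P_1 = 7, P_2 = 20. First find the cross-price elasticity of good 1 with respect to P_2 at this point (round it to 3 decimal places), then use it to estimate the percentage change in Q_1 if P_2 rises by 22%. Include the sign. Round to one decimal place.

1.1%

At P_1 = 7, P_2 = 20: Q_1 = 1998.
∂Q_1/∂P_2 = 5.
ε = (∂Q_1/∂P_2)(P_2/Q_1) = 5.0000 × 20/1998 ≈ 0.050.
%ΔQ_1 ≈ ε × %ΔP_2 = 0.050 × (22%) = 1.1%.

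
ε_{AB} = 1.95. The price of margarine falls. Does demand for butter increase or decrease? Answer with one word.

decrease

ε > 0 and the price of margarine falls, so the quantity of butter moves in the same direction: it decreases.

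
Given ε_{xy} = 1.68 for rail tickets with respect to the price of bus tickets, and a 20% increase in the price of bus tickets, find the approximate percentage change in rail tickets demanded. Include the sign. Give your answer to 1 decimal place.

33.6%

%ΔQ ≈ ε × %ΔP of bus tickets = 1.68 × (20%) = 33.6%.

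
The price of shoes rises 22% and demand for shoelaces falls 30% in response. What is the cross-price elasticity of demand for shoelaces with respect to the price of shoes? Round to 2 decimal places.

-1.36

ε = (%ΔQ of shoelaces) / (%ΔP of shoes) = (-30%) / (22%) ≈ -1.36.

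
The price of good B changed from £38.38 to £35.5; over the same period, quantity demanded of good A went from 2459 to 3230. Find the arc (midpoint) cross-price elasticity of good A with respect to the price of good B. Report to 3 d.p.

-3.477

ΔQ_A = 3230 − 2459 = 771; ΔP_B = 35.5 − 38.38 = -2.88.
Midpoints: Q̄_A = 2844.5, P̄_B = 36.94.
ε = (ΔQ_A/Q̄_A)/(ΔP_B/P̄_B) = (771/2844.5)/(-2.88/36.94) ≈ -3.477.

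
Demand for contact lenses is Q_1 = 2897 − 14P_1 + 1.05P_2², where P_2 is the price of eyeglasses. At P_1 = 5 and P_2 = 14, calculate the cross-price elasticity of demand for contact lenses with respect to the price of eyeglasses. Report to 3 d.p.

0.136

At P_1 = 5 and P_2 = 14: Q_1 = 3032.8.
∂Q_1/∂P_2 = 2.1P_2 = 2.1(14) = 29.4000.
ε = (∂Q_1/∂P_2)(P_2/Q_1) = 29.4000 × (14/3032.8) ≈ 0.136.
ε > 0: substitutes.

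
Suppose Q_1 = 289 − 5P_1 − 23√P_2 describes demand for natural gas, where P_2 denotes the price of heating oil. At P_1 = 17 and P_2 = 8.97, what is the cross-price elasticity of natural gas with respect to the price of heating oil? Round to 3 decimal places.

At P_1 = 17 and P_2 = 8.97: Q_1 = 135.115.
∂Q_1/∂P_2 = -23/(2√P_2) = -23/(2√8.97) = -3.8397.
ε = (∂Q_1/∂P_2)(P_2/Q_1) = -3.8397 × (8.97/135.115) ≈ -0.255.

-0.255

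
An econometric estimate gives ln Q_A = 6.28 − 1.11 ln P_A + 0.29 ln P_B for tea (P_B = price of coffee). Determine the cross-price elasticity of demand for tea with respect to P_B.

0.29

In a log-linear (constant-elasticity) demand function, the coefficient on ln P_B is the cross-price elasticity.
ε = 0.29. Positive, so tea and coffee are substitutes.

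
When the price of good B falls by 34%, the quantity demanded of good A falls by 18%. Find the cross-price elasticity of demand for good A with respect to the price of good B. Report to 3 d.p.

0.529

ε = (%ΔQ of good A) / (%ΔP of good B) = (-18%) / (-34%) ≈ 0.529.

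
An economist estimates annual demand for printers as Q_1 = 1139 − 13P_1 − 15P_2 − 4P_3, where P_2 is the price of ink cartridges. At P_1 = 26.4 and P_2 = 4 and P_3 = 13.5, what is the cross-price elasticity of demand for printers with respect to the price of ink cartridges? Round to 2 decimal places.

-0.09

At P_1 = 26.4 and P_2 = 4 and P_3 = 13.5: Q_1 = 681.8.
∂Q_1/∂P_2 = -15.
ε = (∂Q_1/∂P_2)(P_2/Q_1) = -15 × (4/681.8) ≈ -0.09.
Since ε < 0, printers and ink cartridges are complements.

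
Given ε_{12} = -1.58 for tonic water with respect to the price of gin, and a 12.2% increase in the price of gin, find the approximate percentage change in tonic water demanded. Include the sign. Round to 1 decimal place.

%ΔQ ≈ ε × %ΔP of gin = -1.58 × (12.2%) = -19.3%.

-19.3%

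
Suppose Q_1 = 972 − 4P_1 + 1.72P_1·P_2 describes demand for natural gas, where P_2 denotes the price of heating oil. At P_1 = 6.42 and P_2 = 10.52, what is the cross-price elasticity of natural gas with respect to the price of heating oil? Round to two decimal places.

0.11

At P_1 = 6.42 and P_2 = 10.52: Q_1 = 1062.486.
∂Q_1/∂P_2 = 1.72P_1 = 1.72(6.42) = 11.0424.
ε = (∂Q_1/∂P_2)(P_2/Q_1) = 11.0424 × (10.52/1062.486) ≈ 0.11.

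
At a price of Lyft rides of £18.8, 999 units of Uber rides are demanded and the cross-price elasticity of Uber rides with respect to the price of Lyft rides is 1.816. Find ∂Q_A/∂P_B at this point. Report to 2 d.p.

ε = (∂Q_A/∂P_B)·(P_B/Q_A) ⇒ ∂Q_A/∂P_B = ε·Q_A/P_B = 1.816 × 999/18.8 ≈ 96.50.

96.50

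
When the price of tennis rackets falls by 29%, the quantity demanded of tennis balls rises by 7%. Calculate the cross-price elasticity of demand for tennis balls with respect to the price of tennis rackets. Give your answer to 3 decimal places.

-0.241

ε = (%ΔQ of tennis balls) / (%ΔP of tennis rackets) = (7%) / (-29%) ≈ -0.241.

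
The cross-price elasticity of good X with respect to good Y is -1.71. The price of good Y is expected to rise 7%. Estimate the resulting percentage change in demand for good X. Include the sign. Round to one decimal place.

%ΔQ ≈ ε × %ΔP of good Y = -1.71 × (7%) = -12.0%.
Demand for good X falls by about 12.0%.

-12.0%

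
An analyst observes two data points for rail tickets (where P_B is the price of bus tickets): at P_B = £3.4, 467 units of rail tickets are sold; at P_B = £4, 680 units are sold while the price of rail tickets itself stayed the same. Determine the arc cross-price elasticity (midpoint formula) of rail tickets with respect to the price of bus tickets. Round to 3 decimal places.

2.290

ΔQ_A = 680 − 467 = 213; ΔP_B = 4 − 3.4 = 0.6.
Midpoints: Q̄_A = 573.5, P̄_B = 3.70.
ε = (ΔQ_A/Q̄_A)/(ΔP_B/P̄_B) = (213/573.5)/(0.6/3.70) ≈ 2.290.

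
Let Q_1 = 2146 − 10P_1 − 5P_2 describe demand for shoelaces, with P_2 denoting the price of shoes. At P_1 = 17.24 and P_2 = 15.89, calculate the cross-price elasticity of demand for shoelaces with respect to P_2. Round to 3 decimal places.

-0.042

At P_1 = 17.24 and P_2 = 15.89: Q_1 = 1894.15.
∂Q_1/∂P_2 = -5.
ε = (∂Q_1/∂P_2)(P_2/Q_1) = -5 × (15.89/1894.15) ≈ -0.042.
Since ε < 0, shoelaces and shoes are complements.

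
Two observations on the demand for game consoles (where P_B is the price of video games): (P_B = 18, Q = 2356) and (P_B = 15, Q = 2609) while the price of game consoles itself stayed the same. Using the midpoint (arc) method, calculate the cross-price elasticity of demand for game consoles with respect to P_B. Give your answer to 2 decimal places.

-0.56

ΔQ_A = 2609 − 2356 = 253; ΔP_B = 15 − 18 = -3.
Midpoints: Q̄_A = 2482.5, P̄_B = 16.50.
ε = (ΔQ_A/Q̄_A)/(ΔP_B/P̄_B) = (253/2482.5)/(-3/16.50) ≈ -0.56.
ε < 0: game consoles and video games are complements.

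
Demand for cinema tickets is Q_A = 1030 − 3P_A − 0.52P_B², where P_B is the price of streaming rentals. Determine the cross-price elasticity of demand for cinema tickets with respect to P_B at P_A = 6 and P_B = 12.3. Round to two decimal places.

-0.17

At P_A = 6 and P_B = 12.3: Q_A = 933.329.
∂Q_A/∂P_B = -1.04P_B = -1.04(12.3) = -12.7920.
ε = (∂Q_A/∂P_B)(P_B/Q_A) = -12.7920 × (12.3/933.329) ≈ -0.17.
ε < 0: complements.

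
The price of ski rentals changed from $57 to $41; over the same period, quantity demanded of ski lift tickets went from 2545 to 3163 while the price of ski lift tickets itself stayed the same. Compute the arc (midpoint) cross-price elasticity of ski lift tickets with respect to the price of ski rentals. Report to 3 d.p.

ΔQ_A = 3163 − 2545 = 618; ΔP_B = 41 − 57 = -16.
Midpoints: Q̄_A = 2854.0, P̄_B = 49.00.
ε = (ΔQ_A/Q̄_A)/(ΔP_B/P̄_B) = (618/2854.0)/(-16/49.00) ≈ -0.663.
ε < 0: ski lift tickets and ski rentals are complements.

-0.663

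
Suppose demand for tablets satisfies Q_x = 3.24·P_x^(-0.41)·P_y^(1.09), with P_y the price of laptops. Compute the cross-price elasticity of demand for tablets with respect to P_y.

1.09

In a log-linear (constant-elasticity) demand function, the coefficient on the exponent of P_y is the cross-price elasticity.
ε = 1.09. Positive, so tablets and laptops are substitutes.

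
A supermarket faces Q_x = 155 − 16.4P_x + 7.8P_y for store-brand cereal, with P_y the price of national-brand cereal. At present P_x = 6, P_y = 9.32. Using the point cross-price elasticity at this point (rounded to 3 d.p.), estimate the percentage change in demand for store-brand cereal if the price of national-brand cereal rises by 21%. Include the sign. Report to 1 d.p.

At P_x = 6, P_y = 9.32: Q_x = 129.296.
∂Q_x/∂P_y = 7.8.
ε = (∂Q_x/∂P_y)(P_y/Q_x) = 7.8000 × 9.32/129.296 ≈ 0.562.
%ΔQ_x ≈ ε × %ΔP_y = 0.562 × (21%) = 11.8%.

11.8%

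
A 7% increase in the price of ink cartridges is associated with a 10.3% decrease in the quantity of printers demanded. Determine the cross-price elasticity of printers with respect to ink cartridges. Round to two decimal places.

ε = (%ΔQ of printers) / (%ΔP of ink cartridges) = (-10.3%) / (7%) ≈ -1.47.
Negative cross-price elasticity: complements.

-1.47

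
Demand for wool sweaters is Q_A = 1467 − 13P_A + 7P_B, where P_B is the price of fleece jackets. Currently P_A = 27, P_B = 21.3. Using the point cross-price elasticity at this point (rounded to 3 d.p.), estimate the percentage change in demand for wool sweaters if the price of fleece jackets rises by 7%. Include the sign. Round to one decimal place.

0.8%

At P_A = 27, P_B = 21.3: Q_A = 1265.1.
∂Q_A/∂P_B = 7.
ε = (∂Q_A/∂P_B)(P_B/Q_A) = 7.0000 × 21.3/1265.1 ≈ 0.118.
%ΔQ_A ≈ ε × %ΔP_B = 0.118 × (7%) = 0.8%.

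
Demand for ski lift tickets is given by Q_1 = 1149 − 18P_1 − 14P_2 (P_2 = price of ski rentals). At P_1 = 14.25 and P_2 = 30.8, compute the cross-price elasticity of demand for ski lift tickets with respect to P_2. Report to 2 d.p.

At P_1 = 14.25 and P_2 = 30.8: Q_1 = 461.3.
∂Q_1/∂P_2 = -14.
ε = (∂Q_1/∂P_2)(P_2/Q_1) = -14 × (30.8/461.3) ≈ -0.93.

-0.93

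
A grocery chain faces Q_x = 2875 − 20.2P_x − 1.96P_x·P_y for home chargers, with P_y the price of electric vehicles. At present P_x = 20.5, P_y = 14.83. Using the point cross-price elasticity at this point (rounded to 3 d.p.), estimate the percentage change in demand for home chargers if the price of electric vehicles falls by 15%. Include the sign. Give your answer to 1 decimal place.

4.8%

At P_x = 20.5, P_y = 14.83: Q_x = 1865.031.
∂Q_x/∂P_y = -1.96P_x = -40.1800.
ε = (∂Q_x/∂P_y)(P_y/Q_x) = -40.1800 × 14.83/1865.031 ≈ -0.319.
%ΔQ_x ≈ ε × %ΔP_y = -0.319 × (-15%) = 4.8%.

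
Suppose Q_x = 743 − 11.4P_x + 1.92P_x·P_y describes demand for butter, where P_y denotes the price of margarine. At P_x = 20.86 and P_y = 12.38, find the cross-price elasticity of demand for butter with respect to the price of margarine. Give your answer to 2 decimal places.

At P_x = 20.86 and P_y = 12.38: Q_x = 1001.030.
∂Q_x/∂P_y = 1.92P_x = 1.92(20.86) = 40.0512.
ε = (∂Q_x/∂P_y)(P_y/Q_x) = 40.0512 × (12.38/1001.030) ≈ 0.50.

0.50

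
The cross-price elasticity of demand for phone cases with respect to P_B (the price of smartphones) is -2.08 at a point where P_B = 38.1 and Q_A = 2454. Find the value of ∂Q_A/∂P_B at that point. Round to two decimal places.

ε = (∂Q_A/∂P_B)·(P_B/Q_A) ⇒ ∂Q_A/∂P_B = ε·Q_A/P_B = -2.08 × 2454/38.1 ≈ -133.97.

-133.97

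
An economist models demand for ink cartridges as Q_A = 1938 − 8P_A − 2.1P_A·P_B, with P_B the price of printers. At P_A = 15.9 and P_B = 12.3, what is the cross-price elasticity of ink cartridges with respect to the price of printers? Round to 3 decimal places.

-0.293

At P_A = 15.9 and P_B = 12.3: Q_A = 1400.103.
∂Q_A/∂P_B = -2.1P_A = -2.1(15.9) = -33.3900.
ε = (∂Q_A/∂P_B)(P_B/Q_A) = -33.3900 × (12.3/1400.103) ≈ -0.293.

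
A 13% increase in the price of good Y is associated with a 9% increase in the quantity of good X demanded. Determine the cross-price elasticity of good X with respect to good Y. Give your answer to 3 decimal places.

0.692

ε = (%ΔQ of good X) / (%ΔP of good Y) = (9%) / (13%) ≈ 0.692.
Positive cross-price elasticity: substitutes.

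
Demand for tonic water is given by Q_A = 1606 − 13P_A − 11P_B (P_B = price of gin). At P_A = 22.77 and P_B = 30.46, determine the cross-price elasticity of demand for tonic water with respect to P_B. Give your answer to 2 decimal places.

At P_A = 22.77 and P_B = 30.46: Q_A = 974.93.
∂Q_A/∂P_B = -11.
ε = (∂Q_A/∂P_B)(P_B/Q_A) = -11 × (30.46/974.93) ≈ -0.34.
Since ε < 0, tonic water and gin are complements.

-0.34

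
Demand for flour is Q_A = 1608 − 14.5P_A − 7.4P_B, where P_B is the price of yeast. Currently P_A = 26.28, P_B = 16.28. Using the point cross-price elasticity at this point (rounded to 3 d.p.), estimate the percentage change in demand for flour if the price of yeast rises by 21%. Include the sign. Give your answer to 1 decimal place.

-2.3%

At P_A = 26.28, P_B = 16.28: Q_A = 1106.468.
∂Q_A/∂P_B = -7.4.
ε = (∂Q_A/∂P_B)(P_B/Q_A) = -7.4000 × 16.28/1106.468 ≈ -0.109.
%ΔQ_A ≈ ε × %ΔP_B = -0.109 × (21%) = -2.3%.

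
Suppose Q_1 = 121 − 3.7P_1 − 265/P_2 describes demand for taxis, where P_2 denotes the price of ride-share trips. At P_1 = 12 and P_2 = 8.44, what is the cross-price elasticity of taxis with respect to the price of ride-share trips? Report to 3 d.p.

At P_1 = 12 and P_2 = 8.44: Q_1 = 45.202.
∂Q_1/∂P_2 = 265/P_2² = 3.7202.
ε = (∂Q_1/∂P_2)(P_2/Q_1) = 3.7202 × (8.44/45.202) ≈ 0.695.

0.695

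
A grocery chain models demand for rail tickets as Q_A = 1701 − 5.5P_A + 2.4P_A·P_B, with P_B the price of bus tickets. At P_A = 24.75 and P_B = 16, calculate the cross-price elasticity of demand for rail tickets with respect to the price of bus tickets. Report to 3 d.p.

At P_A = 24.75 and P_B = 16: Q_A = 2515.275.
∂Q_A/∂P_B = 2.4P_A = 2.4(24.75) = 59.4000.
ε = (∂Q_A/∂P_B)(P_B/Q_A) = 59.4000 × (16/2515.275) ≈ 0.378.
ε > 0: substitutes.

0.378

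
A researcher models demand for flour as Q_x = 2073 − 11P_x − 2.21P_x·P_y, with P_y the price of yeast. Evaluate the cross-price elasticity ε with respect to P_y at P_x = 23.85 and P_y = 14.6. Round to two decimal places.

-0.74

At P_x = 23.85 and P_y = 14.6: Q_x = 1041.106.
∂Q_x/∂P_y = -2.21P_x = -2.21(23.85) = -52.7085.
ε = (∂Q_x/∂P_y)(P_y/Q_x) = -52.7085 × (14.6/1041.106) ≈ -0.74.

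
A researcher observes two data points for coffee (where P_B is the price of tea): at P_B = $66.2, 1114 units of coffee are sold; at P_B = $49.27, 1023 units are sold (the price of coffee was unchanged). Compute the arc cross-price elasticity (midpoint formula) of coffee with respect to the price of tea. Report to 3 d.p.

ΔQ_A = 1023 − 1114 = -91; ΔP_B = 49.27 − 66.2 = -16.93.
Midpoints: Q̄_A = 1068.5, P̄_B = 57.73.
ε = (ΔQ_A/Q̄_A)/(ΔP_B/P̄_B) = (-91/1068.5)/(-16.93/57.73) ≈ 0.290.

0.290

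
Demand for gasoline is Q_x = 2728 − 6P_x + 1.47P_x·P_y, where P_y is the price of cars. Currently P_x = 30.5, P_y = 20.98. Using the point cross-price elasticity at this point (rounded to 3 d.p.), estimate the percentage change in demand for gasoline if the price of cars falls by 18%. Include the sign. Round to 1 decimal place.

-4.9%

At P_x = 30.5, P_y = 20.98: Q_x = 3485.638.
∂Q_x/∂P_y = 1.47P_x = 44.8350.
ε = (∂Q_x/∂P_y)(P_y/Q_x) = 44.8350 × 20.98/3485.638 ≈ 0.270.
%ΔQ_x ≈ ε × %ΔP_y = 0.270 × (-18%) = -4.9%.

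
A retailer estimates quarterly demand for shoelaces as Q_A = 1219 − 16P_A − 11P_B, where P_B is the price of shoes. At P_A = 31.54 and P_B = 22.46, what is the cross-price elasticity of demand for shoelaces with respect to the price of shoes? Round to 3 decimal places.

At P_A = 31.54 and P_B = 22.46: Q_A = 467.3.
∂Q_A/∂P_B = -11.
ε = (∂Q_A/∂P_B)(P_B/Q_A) = -11 × (22.46/467.3) ≈ -0.529.

-0.529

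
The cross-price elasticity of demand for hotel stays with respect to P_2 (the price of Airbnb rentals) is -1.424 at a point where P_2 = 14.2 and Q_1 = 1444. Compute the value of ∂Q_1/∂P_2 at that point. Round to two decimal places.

ε = (∂Q_1/∂P_2)·(P_2/Q_1) ⇒ ∂Q_1/∂P_2 = ε·Q_1/P_2 = -1.424 × 1444/14.2 ≈ -144.81.

-144.81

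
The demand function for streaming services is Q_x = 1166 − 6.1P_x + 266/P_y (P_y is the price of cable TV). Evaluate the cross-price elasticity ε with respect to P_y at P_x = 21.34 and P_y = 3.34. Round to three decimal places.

At P_x = 21.34 and P_y = 3.34: Q_x = 1115.467.
∂Q_x/∂P_y = −266/P_y² = -23.8445.
ε = (∂Q_x/∂P_y)(P_y/Q_x) = -23.8445 × (3.34/1115.467) ≈ -0.071.
ε < 0: complements.

-0.071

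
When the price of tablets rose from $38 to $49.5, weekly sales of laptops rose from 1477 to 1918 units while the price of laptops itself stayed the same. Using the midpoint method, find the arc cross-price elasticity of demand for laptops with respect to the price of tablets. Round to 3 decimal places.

0.988

ΔQ_A = 1918 − 1477 = 441; ΔP_B = 49.5 − 38 = 11.5.
Midpoints: Q̄_A = 1697.5, P̄_B = 43.75.
ε = (ΔQ_A/Q̄_A)/(ΔP_B/P̄_B) = (441/1697.5)/(11.5/43.75) ≈ 0.988.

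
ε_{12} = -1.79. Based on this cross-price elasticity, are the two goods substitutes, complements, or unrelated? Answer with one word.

ε = -1.79 < 0, so a higher price of good 2 lowers demand for good 1: complements.

complements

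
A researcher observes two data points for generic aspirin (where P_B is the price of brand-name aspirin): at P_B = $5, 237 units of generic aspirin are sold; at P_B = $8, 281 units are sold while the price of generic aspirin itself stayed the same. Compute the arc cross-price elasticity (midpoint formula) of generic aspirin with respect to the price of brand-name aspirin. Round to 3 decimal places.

0.368

ΔQ_A = 281 − 237 = 44; ΔP_B = 8 − 5 = 3.
Midpoints: Q̄_A = 259.0, P̄_B = 6.50.
ε = (ΔQ_A/Q̄_A)/(ΔP_B/P̄_B) = (44/259.0)/(3/6.50) ≈ 0.368.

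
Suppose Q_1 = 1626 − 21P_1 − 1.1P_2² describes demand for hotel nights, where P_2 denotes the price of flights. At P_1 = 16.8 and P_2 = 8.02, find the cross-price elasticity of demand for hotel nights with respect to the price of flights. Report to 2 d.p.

At P_1 = 16.8 and P_2 = 8.02: Q_1 = 1202.448.
∂Q_1/∂P_2 = -2.2P_2 = -2.2(8.02) = -17.6440.
ε = (∂Q_1/∂P_2)(P_2/Q_1) = -17.6440 × (8.02/1202.448) ≈ -0.12.
ε < 0: complements.

-0.12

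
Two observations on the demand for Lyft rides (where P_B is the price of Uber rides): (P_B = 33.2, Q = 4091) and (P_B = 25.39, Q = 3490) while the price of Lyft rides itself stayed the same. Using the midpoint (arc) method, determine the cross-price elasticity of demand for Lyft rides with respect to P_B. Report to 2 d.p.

0.59

ΔQ_A = 3490 − 4091 = -601; ΔP_B = 25.39 − 33.2 = -7.81.
Midpoints: Q̄_A = 3790.5, P̄_B = 29.30.
ε = (ΔQ_A/Q̄_A)/(ΔP_B/P̄_B) = (-601/3790.5)/(-7.81/29.30) ≈ 0.59.
ε > 0: Lyft rides and Uber rides are substitutes.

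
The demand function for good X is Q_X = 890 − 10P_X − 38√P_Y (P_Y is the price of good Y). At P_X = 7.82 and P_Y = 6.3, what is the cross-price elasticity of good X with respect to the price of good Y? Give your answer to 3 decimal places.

-0.067

At P_X = 7.82 and P_Y = 6.3: Q_X = 716.421.
∂Q_X/∂P_Y = -38/(2√P_Y) = -38/(2√6.3) = -7.5698.
ε = (∂Q_X/∂P_Y)(P_Y/Q_X) = -7.5698 × (6.3/716.421) ≈ -0.067.
ε < 0: complements.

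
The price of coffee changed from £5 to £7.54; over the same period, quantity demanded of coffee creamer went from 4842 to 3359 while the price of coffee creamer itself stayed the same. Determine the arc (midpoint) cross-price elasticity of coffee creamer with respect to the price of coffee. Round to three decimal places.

-0.893

ΔQ_A = 3359 − 4842 = -1483; ΔP_B = 7.54 − 5 = 2.54.
Midpoints: Q̄_A = 4100.5, P̄_B = 6.27.
ε = (ΔQ_A/Q̄_A)/(ΔP_B/P̄_B) = (-1483/4100.5)/(2.54/6.27) ≈ -0.893.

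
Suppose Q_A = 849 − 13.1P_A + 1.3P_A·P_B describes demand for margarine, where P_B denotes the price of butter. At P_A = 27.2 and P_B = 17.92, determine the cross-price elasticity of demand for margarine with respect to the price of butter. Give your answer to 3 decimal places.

At P_A = 27.2 and P_B = 17.92: Q_A = 1126.331.
∂Q_A/∂P_B = 1.3P_A = 1.3(27.2) = 35.3600.
ε = (∂Q_A/∂P_B)(P_B/Q_A) = 35.3600 × (17.92/1126.331) ≈ 0.563.
ε > 0: substitutes.

0.563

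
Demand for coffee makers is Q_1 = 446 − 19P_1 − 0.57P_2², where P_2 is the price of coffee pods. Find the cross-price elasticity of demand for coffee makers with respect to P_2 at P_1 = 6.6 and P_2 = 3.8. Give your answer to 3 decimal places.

-0.053

At P_1 = 6.6 and P_2 = 3.8: Q_1 = 312.369.
∂Q_1/∂P_2 = -1.14P_2 = -1.14(3.8) = -4.3320.
ε = (∂Q_1/∂P_2)(P_2/Q_1) = -4.3320 × (3.8/312.369) ≈ -0.053.
ε < 0: complements.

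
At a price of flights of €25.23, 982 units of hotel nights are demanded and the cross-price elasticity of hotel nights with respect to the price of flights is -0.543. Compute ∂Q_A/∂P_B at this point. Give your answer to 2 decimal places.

ε = (∂Q_A/∂P_B)·(P_B/Q_A) ⇒ ∂Q_A/∂P_B = ε·Q_A/P_B = -0.543 × 982/25.23 ≈ -21.13.

-21.13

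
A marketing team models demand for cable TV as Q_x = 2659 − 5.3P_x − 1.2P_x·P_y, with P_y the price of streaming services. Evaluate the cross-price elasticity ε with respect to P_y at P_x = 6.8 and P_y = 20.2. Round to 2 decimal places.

At P_x = 6.8 and P_y = 20.2: Q_x = 2458.128.
∂Q_x/∂P_y = -1.2P_x = -1.2(6.8) = -8.1600.
ε = (∂Q_x/∂P_y)(P_y/Q_x) = -8.1600 × (20.2/2458.128) ≈ -0.07.
ε < 0: complements.

-0.07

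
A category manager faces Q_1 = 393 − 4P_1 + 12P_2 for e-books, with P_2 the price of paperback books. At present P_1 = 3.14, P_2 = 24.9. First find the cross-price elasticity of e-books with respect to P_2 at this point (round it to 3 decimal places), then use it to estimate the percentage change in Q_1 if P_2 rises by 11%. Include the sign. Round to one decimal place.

At P_1 = 3.14, P_2 = 24.9: Q_1 = 679.24.
∂Q_1/∂P_2 = 12.
ε = (∂Q_1/∂P_2)(P_2/Q_1) = 12.0000 × 24.9/679.24 ≈ 0.440.
%ΔQ_1 ≈ ε × %ΔP_2 = 0.440 × (11%) = 4.8%.

4.8%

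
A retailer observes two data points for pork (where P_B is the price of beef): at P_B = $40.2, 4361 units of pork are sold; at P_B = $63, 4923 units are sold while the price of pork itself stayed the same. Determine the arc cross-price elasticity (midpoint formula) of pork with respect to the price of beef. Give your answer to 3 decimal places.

0.274

ΔQ_A = 4923 − 4361 = 562; ΔP_B = 63 − 40.2 = 22.8.
Midpoints: Q̄_A = 4642.0, P̄_B = 51.60.
ε = (ΔQ_A/Q̄_A)/(ΔP_B/P̄_B) = (562/4642.0)/(22.8/51.60) ≈ 0.274.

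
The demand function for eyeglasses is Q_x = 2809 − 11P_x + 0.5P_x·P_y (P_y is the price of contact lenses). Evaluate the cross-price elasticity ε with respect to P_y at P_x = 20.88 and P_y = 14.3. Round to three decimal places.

At P_x = 20.88 and P_y = 14.3: Q_x = 2728.612.
∂Q_x/∂P_y = 0.5P_x = 0.5(20.88) = 10.4400.
ε = (∂Q_x/∂P_y)(P_y/Q_x) = 10.4400 × (14.3/2728.612) ≈ 0.055.

0.055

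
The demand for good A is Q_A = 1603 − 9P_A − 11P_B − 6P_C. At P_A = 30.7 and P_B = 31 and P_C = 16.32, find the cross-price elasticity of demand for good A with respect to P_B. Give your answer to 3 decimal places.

At P_A = 30.7 and P_B = 31 and P_C = 16.32: Q_A = 887.78.
∂Q_A/∂P_B = -11.
ε = (∂Q_A/∂P_B)(P_B/Q_A) = -11 × (31/887.78) ≈ -0.384.

-0.384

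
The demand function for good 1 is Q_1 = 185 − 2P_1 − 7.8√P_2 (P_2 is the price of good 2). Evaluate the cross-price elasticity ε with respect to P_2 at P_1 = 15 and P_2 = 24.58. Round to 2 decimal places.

At P_1 = 15 and P_2 = 24.58: Q_1 = 116.329.
∂Q_1/∂P_2 = -7.8/(2√P_2) = -7.8/(2√24.58) = -0.7866.
ε = (∂Q_1/∂P_2)(P_2/Q_1) = -0.7866 × (24.58/116.329) ≈ -0.17.
ε < 0: complements.

-0.17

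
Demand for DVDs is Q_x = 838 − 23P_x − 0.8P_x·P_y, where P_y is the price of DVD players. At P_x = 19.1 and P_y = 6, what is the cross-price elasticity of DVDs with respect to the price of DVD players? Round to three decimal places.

At P_x = 19.1 and P_y = 6: Q_x = 307.02.
∂Q_x/∂P_y = -0.8P_x = -0.8(19.1) = -15.2800.
ε = (∂Q_x/∂P_y)(P_y/Q_x) = -15.2800 × (6/307.02) ≈ -0.299.
ε < 0: complements.

-0.299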